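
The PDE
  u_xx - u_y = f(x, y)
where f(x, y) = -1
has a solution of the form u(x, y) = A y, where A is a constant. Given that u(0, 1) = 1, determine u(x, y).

Substitute the ansatz u = A y into the left-hand side.
Derivatives of the ansatz:
  u_xx = 0
  u_y = A
Term by term:
  u_xx = 0
  -u_y = - A
So the left-hand side equals
  - A
This must equal f(x, y) = -1 identically.
Matching coefficients of the independent functions:
  [constant term]:  - A = -1
Solving: A = 1.
Check against the point condition:
  u(0, 1) = 1  ⟹  A = 1  ✓
Hence u(x, y) = y.

Answer: u(x, y) = y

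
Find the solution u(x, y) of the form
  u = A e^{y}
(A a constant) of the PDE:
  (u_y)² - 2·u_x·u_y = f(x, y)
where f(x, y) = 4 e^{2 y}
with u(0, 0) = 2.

Substitute the ansatz u = A e^{y} into the left-hand side.
Derivatives of the ansatz:
  u_y = A e^{y}
  u_x = 0
Term by term:
  (u_y)² = A^{2} e^{2 y}
  -2·u_x·u_y = 0
So the left-hand side equals
  A^{2} e^{2 y}
This must equal f(x, y) = 4 e^{2 y} identically.
Matching coefficients of the independent functions:
  [e^{2 y}]:  A^{2} = 4
These equations allow (A) = (-2) or (2).
Impose the point condition(s):
  u(0, 0) = 2  ⟹  A = 2
Only A = 2 satisfies everything.
Hence u(x, y) = 2 e^{y}.

Answer: u(x, y) = 2 e^{y}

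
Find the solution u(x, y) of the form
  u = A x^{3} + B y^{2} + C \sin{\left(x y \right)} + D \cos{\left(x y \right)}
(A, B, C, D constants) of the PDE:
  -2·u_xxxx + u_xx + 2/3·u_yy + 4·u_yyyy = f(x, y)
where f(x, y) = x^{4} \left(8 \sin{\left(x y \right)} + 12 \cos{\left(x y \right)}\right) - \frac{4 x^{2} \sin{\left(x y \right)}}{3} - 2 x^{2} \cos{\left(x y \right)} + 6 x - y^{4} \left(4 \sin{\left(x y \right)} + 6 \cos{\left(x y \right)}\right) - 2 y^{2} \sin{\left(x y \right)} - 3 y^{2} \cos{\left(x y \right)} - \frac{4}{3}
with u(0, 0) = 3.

Substitute the ansatz u = A x^{3} + B y^{2} + C \sin{\left(x y \right)} + D \cos{\left(x y \right)} into the left-hand side.
Derivatives of the ansatz:
  u_xxxx = C y^{4} \sin{\left(x y \right)} + D y^{4} \cos{\left(x y \right)}
  u_xx = 6 A x - C y^{2} \sin{\left(x y \right)} - D y^{2} \cos{\left(x y \right)}
  u_yy = 2 B - C x^{2} \sin{\left(x y \right)} - D x^{2} \cos{\left(x y \right)}
  u_yyyy = C x^{4} \sin{\left(x y \right)} + D x^{4} \cos{\left(x y \right)}
Term by term:
  -2·u_xxxx = - 2 C y^{4} \sin{\left(x y \right)} - 2 D y^{4} \cos{\left(x y \right)}
  u_xx = 6 A x - C y^{2} \sin{\left(x y \right)} - D y^{2} \cos{\left(x y \right)}
  2/3·u_yy = \frac{4 B}{3} - \frac{2 C x^{2} \sin{\left(x y \right)}}{3} - \frac{2 D x^{2} \cos{\left(x y \right)}}{3}
  4·u_yyyy = 4 C x^{4} \sin{\left(x y \right)} + 4 D x^{4} \cos{\left(x y \right)}
So the left-hand side equals
  6 A x + \frac{4 B}{3} + 4 C x^{4} \sin{\left(x y \right)} - \frac{2 C x^{2} \sin{\left(x y \right)}}{3} - 2 C y^{4} \sin{\left(x y \right)} - C y^{2} \sin{\left(x y \right)} + 4 D x^{4} \cos{\left(x y \right)} - \frac{2 D x^{2} \cos{\left(x y \right)}}{3} - 2 D y^{4} \cos{\left(x y \right)} - D y^{2} \cos{\left(x y \right)}
This must equal f(x, y) identically; expanded, f = 8 x^{4} \sin{\left(x y \right)} + 12 x^{4} \cos{\left(x y \right)} - \frac{4 x^{2} \sin{\left(x y \right)}}{3} - 2 x^{2} \cos{\left(x y \right)} + 6 x - 4 y^{4} \sin{\left(x y \right)} - 6 y^{4} \cos{\left(x y \right)} - 2 y^{2} \sin{\left(x y \right)} - 3 y^{2} \cos{\left(x y \right)} - \frac{4}{3}.
Matching coefficients of the independent functions:
  [constant term]:  \frac{4 B}{3} = - \frac{4}{3}
  [x]:  6 A = 6
  [x^{2} \sin{\left(x y \right)}]:  - \frac{2 C}{3} = - \frac{4}{3}
  [x^{2} \cos{\left(x y \right)}]:  - \frac{2 D}{3} = -2
  [x^{4} \sin{\left(x y \right)}]:  4 C = 8
  [x^{4} \cos{\left(x y \right)}]:  4 D = 12
  [y^{2} \sin{\left(x y \right)}]:  - C = -2
  [y^{2} \cos{\left(x y \right)}]:  - D = -3
  [y^{4} \sin{\left(x y \right)}]:  - 2 C = -4
  [y^{4} \cos{\left(x y \right)}]:  - 2 D = -6
Solving: A = 1, B = -1, C = 2, D = 3.
Check against the point condition:
  u(0, 0) = 3  ⟹  D = 3  ✓
Hence u(x, y) = x^{3} - y^{2} + 2 \sin{\left(x y \right)} + 3 \cos{\left(x y \right)}.

Answer: u(x, y) = x^{3} - y^{2} + 2 \sin{\left(x y \right)} + 3 \cos{\left(x y \right)}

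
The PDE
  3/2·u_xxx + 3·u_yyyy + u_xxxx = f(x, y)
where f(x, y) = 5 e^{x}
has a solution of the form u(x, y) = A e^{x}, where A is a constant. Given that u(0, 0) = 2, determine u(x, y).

Answer: u(x, y) = 2 e^{x}

Derivation:
Substitute the ansatz u = A e^{x} into the left-hand side.
Derivatives of the ansatz:
  u_xxx = A e^{x}
  u_yyyy = 0
  u_xxxx = A e^{x}
Term by term:
  3/2·u_xxx = \frac{3 A e^{x}}{2}
  3·u_yyyy = 0
  u_xxxx = A e^{x}
So the left-hand side equals
  \frac{5 A e^{x}}{2}
This must equal f(x, y) = 5 e^{x} identically.
Matching coefficients of the independent functions:
  [e^{x}]:  \frac{5 A}{2} = 5
Solving: A = 2.
Check against the point condition:
  u(0, 0) = 2  ⟹  A = 2  ✓
Hence u(x, y) = 2 e^{x}.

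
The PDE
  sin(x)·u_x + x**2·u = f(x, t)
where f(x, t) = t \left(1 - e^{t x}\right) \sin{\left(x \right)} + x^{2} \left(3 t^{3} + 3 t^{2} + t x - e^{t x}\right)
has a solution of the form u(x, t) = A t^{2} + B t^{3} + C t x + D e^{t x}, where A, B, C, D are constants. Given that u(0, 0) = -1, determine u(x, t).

Substitute the ansatz u = A t^{2} + B t^{3} + C t x + D e^{t x} into the left-hand side.
Derivatives of the ansatz:
  u_x = C t + D t e^{t x}
Term by term:
  sin(x)·u_x = C t \sin{\left(x \right)} + D t e^{t x} \sin{\left(x \right)}
  x**2·u = A t^{2} x^{2} + B t^{3} x^{2} + C t x^{3} + D x^{2} e^{t x}
So the left-hand side equals
  A t^{2} x^{2} + B t^{3} x^{2} + C t x^{3} + C t \sin{\left(x \right)} + D t e^{t x} \sin{\left(x \right)} + D x^{2} e^{t x}
This must equal f(x, t) identically; expanded, f = 3 t^{3} x^{2} + 3 t^{2} x^{2} + t x^{3} - t e^{t x} \sin{\left(x \right)} + t \sin{\left(x \right)} - x^{2} e^{t x}.
Matching coefficients of the independent functions:
  [t x^{3}, t \sin{\left(x \right)}]:  C = 1
  [t^{2} x^{2}]:  A = 3
  [t^{3} x^{2}]:  B = 3
  [x^{2} e^{t x}, t e^{t x} \sin{\left(x \right)}]:  D = -1
Solving: A = 3, B = 3, C = 1, D = -1.
Check against the point condition:
  u(0, 0) = -1  ⟹  D = -1  ✓
Hence u(x, t) = 3 t^{3} + 3 t^{2} + t x - e^{t x}.

Answer: u(x, t) = 3 t^{3} + 3 t^{2} + t x - e^{t x}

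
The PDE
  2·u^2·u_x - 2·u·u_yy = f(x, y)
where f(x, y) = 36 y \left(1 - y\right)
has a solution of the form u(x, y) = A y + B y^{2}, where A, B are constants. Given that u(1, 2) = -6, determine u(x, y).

Substitute the ansatz u = A y + B y^{2} into the left-hand side.
Derivatives of the ansatz:
  u_x = 0
  u_yy = 2 B
Term by term:
  2·u^2·u_x = 0
  -2·u·u_yy = - 4 A B y - 4 B^{2} y^{2}
So the left-hand side equals
  - 4 A B y - 4 B^{2} y^{2}
This must equal f(x, y) identically; expanded, f = - 36 y^{2} + 36 y.
Matching coefficients of the independent functions:
  [y]:  - 4 A B = 36
  [y^{2}]:  - 4 B^{2} = -36
These equations allow (A, B) = (-3, 3) or (3, -3).
Impose the point condition(s):
  u(1, 2) = -6  ⟹  2 A + 4 B = -6
Only A = 3, B = -3 satisfies everything.
Hence u(x, y) = - 3 y^{2} + 3 y.

Answer: u(x, y) = - 3 y^{2} + 3 y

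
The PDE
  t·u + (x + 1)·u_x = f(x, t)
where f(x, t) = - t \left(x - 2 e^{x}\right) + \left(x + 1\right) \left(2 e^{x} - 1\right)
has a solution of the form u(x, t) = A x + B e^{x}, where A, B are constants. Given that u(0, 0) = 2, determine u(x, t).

Answer: u(x, t) = - x + 2 e^{x}

Derivation:
Substitute the ansatz u = A x + B e^{x} into the left-hand side.
Derivatives of the ansatz:
  u_x = A + B e^{x}
Term by term:
  t·u = A t x + B t e^{x}
  (x + 1)·u_x = A x + A + B x e^{x} + B e^{x}
So the left-hand side equals
  A t x + A x + A + B t e^{x} + B x e^{x} + B e^{x}
This must equal f(x, t) identically; expanded, f = - t x + 2 t e^{x} + 2 x e^{x} - x + 2 e^{x} - 1.
Matching coefficients of the independent functions:
  [constant term, x, t x]:  A = -1
  [t e^{x}, x e^{x}, e^{x}]:  B = 2
Solving: A = -1, B = 2.
Check against the point condition:
  u(0, 0) = 2  ⟹  B = 2  ✓
Hence u(x, t) = - x + 2 e^{x}.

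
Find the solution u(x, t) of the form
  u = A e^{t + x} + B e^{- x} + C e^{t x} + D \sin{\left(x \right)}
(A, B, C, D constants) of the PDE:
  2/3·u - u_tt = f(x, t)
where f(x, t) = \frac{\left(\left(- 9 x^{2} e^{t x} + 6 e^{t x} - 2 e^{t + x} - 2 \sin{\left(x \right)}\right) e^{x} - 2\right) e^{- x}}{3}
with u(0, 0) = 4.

Substitute the ansatz u = A e^{t + x} + B e^{- x} + C e^{t x} + D \sin{\left(x \right)} into the left-hand side.
Derivatives of the ansatz:
  u_tt = A e^{t} e^{x} + C x^{2} e^{t x}
Term by term:
  2/3·u = \frac{2 A e^{t} e^{x}}{3} + \frac{2 B e^{- x}}{3} + \frac{2 C e^{t x}}{3} + \frac{2 D \sin{\left(x \right)}}{3}
  -u_tt = - A e^{t} e^{x} - C x^{2} e^{t x}
So the left-hand side equals
  - \frac{A e^{t} e^{x}}{3} + \frac{2 B e^{- x}}{3} - C x^{2} e^{t x} + \frac{2 C e^{t x}}{3} + \frac{2 D \sin{\left(x \right)}}{3}
This must equal f(x, t) identically; expanded, f = - 3 x^{2} e^{t x} - \frac{2 e^{t} e^{x}}{3} + 2 e^{t x} - \frac{2 \sin{\left(x \right)}}{3} - \frac{2 e^{- x}}{3}.
Matching coefficients of the independent functions:
  [x^{2} e^{t x}]:  - C = -3
  [e^{t} e^{x}]:  - \frac{A}{3} = - \frac{2}{3}
  [e^{- x}]:  \frac{2 B}{3} = - \frac{2}{3}
  [e^{t x}]:  \frac{2 C}{3} = 2
  [\sin{\left(x \right)}]:  \frac{2 D}{3} = - \frac{2}{3}
Solving: A = 2, B = -1, C = 3, D = -1.
Check against the point condition:
  u(0, 0) = 4  ⟹  A + B + C = 4  ✓
Hence u(x, t) = 3 e^{t x} + 2 e^{t + x} - \sin{\left(x \right)} - e^{- x}.

Answer: u(x, t) = 3 e^{t x} + 2 e^{t + x} - \sin{\left(x \right)} - e^{- x}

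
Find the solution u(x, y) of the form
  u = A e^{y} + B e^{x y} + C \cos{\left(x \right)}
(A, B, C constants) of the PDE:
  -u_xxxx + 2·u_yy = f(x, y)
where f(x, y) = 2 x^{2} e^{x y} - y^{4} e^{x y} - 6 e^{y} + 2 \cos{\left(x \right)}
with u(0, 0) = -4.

Answer: u(x, y) = - 3 e^{y} + e^{x y} - 2 \cos{\left(x \right)}

Derivation:
Substitute the ansatz u = A e^{y} + B e^{x y} + C \cos{\left(x \right)} into the left-hand side.
Derivatives of the ansatz:
  u_xxxx = B y^{4} e^{x y} + C \cos{\left(x \right)}
  u_yy = A e^{y} + B x^{2} e^{x y}
Term by term:
  -u_xxxx = - B y^{4} e^{x y} - C \cos{\left(x \right)}
  2·u_yy = 2 A e^{y} + 2 B x^{2} e^{x y}
So the left-hand side equals
  2 A e^{y} + 2 B x^{2} e^{x y} - B y^{4} e^{x y} - C \cos{\left(x \right)}
This must equal f(x, y) = 2 x^{2} e^{x y} - y^{4} e^{x y} - 6 e^{y} + 2 \cos{\left(x \right)} identically.
Matching coefficients of the independent functions:
  [x^{2} e^{x y}]:  2 B = 2
  [y^{4} e^{x y}]:  - B = -1
  [e^{y}]:  2 A = -6
  [\cos{\left(x \right)}]:  - C = 2
Solving: A = -3, B = 1, C = -2.
Check against the point condition:
  u(0, 0) = -4  ⟹  A + B + C = -4  ✓
Hence u(x, y) = - 3 e^{y} + e^{x y} - 2 \cos{\left(x \right)}.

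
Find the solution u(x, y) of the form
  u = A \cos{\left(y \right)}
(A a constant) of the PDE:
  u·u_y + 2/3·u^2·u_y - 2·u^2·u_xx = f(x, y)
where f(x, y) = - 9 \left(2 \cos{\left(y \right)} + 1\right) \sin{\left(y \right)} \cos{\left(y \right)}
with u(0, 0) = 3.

Substitute the ansatz u = A \cos{\left(y \right)} into the left-hand side.
Derivatives of the ansatz:
  u_y = - A \sin{\left(y \right)}
  u_xx = 0
Term by term:
  u·u_y = - A^{2} \sin{\left(y \right)} \cos{\left(y \right)}
  2/3·u^2·u_y = - \frac{2 A^{3} \sin{\left(y \right)} \cos^{2}{\left(y \right)}}{3}
  -2·u^2·u_xx = 0
So the left-hand side equals
  - \frac{2 A^{3} \sin{\left(y \right)} \cos^{2}{\left(y \right)}}{3} - A^{2} \sin{\left(y \right)} \cos{\left(y \right)}
This must equal f(x, y) identically; expanded, f = - 18 \sin{\left(y \right)} \cos^{2}{\left(y \right)} - 9 \sin{\left(y \right)} \cos{\left(y \right)}.
Matching coefficients of the independent functions:
  [\sin{\left(y \right)} \cos{\left(y \right)}]:  - A^{2} = -9
  [\sin{\left(y \right)} \cos^{2}{\left(y \right)}]:  - \frac{2 A^{3}}{3} = -18
Solving: A = 3.
Check against the point condition:
  u(0, 0) = 3  ⟹  A = 3  ✓
Hence u(x, y) = 3 \cos{\left(y \right)}.

Answer: u(x, y) = 3 \cos{\left(y \right)}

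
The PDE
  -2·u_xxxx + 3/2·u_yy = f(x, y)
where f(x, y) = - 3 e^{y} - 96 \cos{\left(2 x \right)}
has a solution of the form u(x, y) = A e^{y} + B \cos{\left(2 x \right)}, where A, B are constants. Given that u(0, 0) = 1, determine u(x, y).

Answer: u(x, y) = - 2 e^{y} + 3 \cos{\left(2 x \right)}

Derivation:
Substitute the ansatz u = A e^{y} + B \cos{\left(2 x \right)} into the left-hand side.
Derivatives of the ansatz:
  u_xxxx = 16 B \cos{\left(2 x \right)}
  u_yy = A e^{y}
Term by term:
  -2·u_xxxx = - 32 B \cos{\left(2 x \right)}
  3/2·u_yy = \frac{3 A e^{y}}{2}
So the left-hand side equals
  \frac{3 A e^{y}}{2} - 32 B \cos{\left(2 x \right)}
This must equal f(x, y) = - 3 e^{y} - 96 \cos{\left(2 x \right)} identically.
Matching coefficients of the independent functions:
  [e^{y}]:  \frac{3 A}{2} = -3
  [\cos{\left(2 x \right)}]:  - 32 B = -96
Solving: A = -2, B = 3.
Check against the point condition:
  u(0, 0) = 1  ⟹  A + B = 1  ✓
Hence u(x, y) = - 2 e^{y} + 3 \cos{\left(2 x \right)}.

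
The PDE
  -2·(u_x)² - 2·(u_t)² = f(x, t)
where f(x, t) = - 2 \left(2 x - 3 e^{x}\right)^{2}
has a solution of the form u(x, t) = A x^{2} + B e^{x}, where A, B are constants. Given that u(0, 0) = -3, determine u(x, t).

Substitute the ansatz u = A x^{2} + B e^{x} into the left-hand side.
Derivatives of the ansatz:
  u_x = 2 A x + B e^{x}
  u_t = 0
Term by term:
  -2·(u_x)² = - 8 A^{2} x^{2} - 8 A B x e^{x} - 2 B^{2} e^{2 x}
  -2·(u_t)² = 0
So the left-hand side equals
  - 8 A^{2} x^{2} - 8 A B x e^{x} - 2 B^{2} e^{2 x}
This must equal f(x, t) identically; expanded, f = - 8 x^{2} + 24 x e^{x} - 18 e^{2 x}.
Matching coefficients of the independent functions:
  [x^{2}]:  - 8 A^{2} = -8
  [x e^{x}]:  - 8 A B = 24
  [e^{2 x}]:  - 2 B^{2} = -18
These equations allow (A, B) = (-1, 3) or (1, -3).
Impose the point condition(s):
  u(0, 0) = -3  ⟹  B = -3
Only A = 1, B = -3 satisfies everything.
Hence u(x, t) = x^{2} - 3 e^{x}.

Answer: u(x, t) = x^{2} - 3 e^{x}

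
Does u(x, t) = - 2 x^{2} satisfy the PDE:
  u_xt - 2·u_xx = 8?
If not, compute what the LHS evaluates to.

Answer: Yes

Derivation:
Evaluate each term of the left-hand side for u = - 2 x^{2}.
Derivatives:
  u_xt = 0
  u_xx = -4
Terms:
  u_xt = 0
  -2·u_xx = 8
Sum: LHS = 8
This is exactly the given right-hand side, so u is a solution.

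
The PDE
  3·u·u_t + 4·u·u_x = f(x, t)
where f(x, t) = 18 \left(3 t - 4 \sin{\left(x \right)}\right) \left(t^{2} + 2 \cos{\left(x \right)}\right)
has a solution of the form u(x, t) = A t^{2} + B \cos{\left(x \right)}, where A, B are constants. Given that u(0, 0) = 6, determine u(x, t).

Substitute the ansatz u = A t^{2} + B \cos{\left(x \right)} into the left-hand side.
Derivatives of the ansatz:
  u_t = 2 A t
  u_x = - B \sin{\left(x \right)}
Term by term:
  3·u·u_t = 6 A^{2} t^{3} + 6 A B t \cos{\left(x \right)}
  4·u·u_x = - 4 A B t^{2} \sin{\left(x \right)} - 4 B^{2} \sin{\left(x \right)} \cos{\left(x \right)}
So the left-hand side equals
  6 A^{2} t^{3} - 4 A B t^{2} \sin{\left(x \right)} + 6 A B t \cos{\left(x \right)} - 4 B^{2} \sin{\left(x \right)} \cos{\left(x \right)}
This must equal f(x, t) identically; expanded, f = 54 t^{3} - 72 t^{2} \sin{\left(x \right)} + 108 t \cos{\left(x \right)} - 144 \sin{\left(x \right)} \cos{\left(x \right)}.
Matching coefficients of the independent functions:
  [t^{3}]:  6 A^{2} = 54
  [t \cos{\left(x \right)}]:  6 A B = 108
  [t^{2} \sin{\left(x \right)}]:  - 4 A B = -72
  [\sin{\left(x \right)} \cos{\left(x \right)}]:  - 4 B^{2} = -144
These equations allow (A, B) = (-3, -6) or (3, 6).
Impose the point condition(s):
  u(0, 0) = 6  ⟹  B = 6
Only A = 3, B = 6 satisfies everything.
Hence u(x, t) = 3 t^{2} + 6 \cos{\left(x \right)}.

Answer: u(x, t) = 3 t^{2} + 6 \cos{\left(x \right)}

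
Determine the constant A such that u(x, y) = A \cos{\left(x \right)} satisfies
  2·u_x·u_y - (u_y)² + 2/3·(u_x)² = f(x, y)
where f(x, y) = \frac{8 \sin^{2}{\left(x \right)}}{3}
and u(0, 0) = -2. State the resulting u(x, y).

Substitute the ansatz u = A \cos{\left(x \right)} into the left-hand side.
Derivatives of the ansatz:
  u_x = - A \sin{\left(x \right)}
  u_y = 0
Term by term:
  2·u_x·u_y = 0
  -(u_y)² = 0
  2/3·(u_x)² = \frac{2 A^{2} \sin^{2}{\left(x \right)}}{3}
So the left-hand side equals
  \frac{2 A^{2} \sin^{2}{\left(x \right)}}{3}
This must equal f(x, y) = \frac{8 \sin^{2}{\left(x \right)}}{3} identically.
Matching coefficients of the independent functions:
  [\sin^{2}{\left(x \right)}]:  \frac{2 A^{2}}{3} = \frac{8}{3}
These equations allow (A) = (-2) or (2).
Impose the point condition(s):
  u(0, 0) = -2  ⟹  A = -2
Only A = -2 satisfies everything.
Hence u(x, y) = - 2 \cos{\left(x \right)}.

Answer: u(x, y) = - 2 \cos{\left(x \right)}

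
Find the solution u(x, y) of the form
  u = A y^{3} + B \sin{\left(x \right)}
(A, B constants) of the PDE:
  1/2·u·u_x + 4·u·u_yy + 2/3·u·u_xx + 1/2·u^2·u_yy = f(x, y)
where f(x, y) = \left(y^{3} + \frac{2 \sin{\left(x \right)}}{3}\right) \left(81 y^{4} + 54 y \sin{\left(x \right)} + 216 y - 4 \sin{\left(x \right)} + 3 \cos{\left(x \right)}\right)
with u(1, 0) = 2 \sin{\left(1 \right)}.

Substitute the ansatz u = A y^{3} + B \sin{\left(x \right)} into the left-hand side.
Derivatives of the ansatz:
  u_x = B \cos{\left(x \right)}
  u_yy = 6 A y
  u_xx = - B \sin{\left(x \right)}
Term by term:
  1/2·u·u_x = \frac{A B y^{3} \cos{\left(x \right)}}{2} + \frac{B^{2} \sin{\left(x \right)} \cos{\left(x \right)}}{2}
  4·u·u_yy = 24 A^{2} y^{4} + 24 A B y \sin{\left(x \right)}
  2/3·u·u_xx = - \frac{2 A B y^{3} \sin{\left(x \right)}}{3} - \frac{2 B^{2} \sin^{2}{\left(x \right)}}{3}
  1/2·u^2·u_yy = 3 A^{3} y^{7} + 6 A^{2} B y^{4} \sin{\left(x \right)} + 3 A B^{2} y \sin^{2}{\left(x \right)}
So the left-hand side equals
  3 A^{3} y^{7} + 6 A^{2} B y^{4} \sin{\left(x \right)} + 24 A^{2} y^{4} + 3 A B^{2} y \sin^{2}{\left(x \right)} - \frac{2 A B y^{3} \sin{\left(x \right)}}{3} + \frac{A B y^{3} \cos{\left(x \right)}}{2} + 24 A B y \sin{\left(x \right)} - \frac{2 B^{2} \sin^{2}{\left(x \right)}}{3} + \frac{B^{2} \sin{\left(x \right)} \cos{\left(x \right)}}{2}
This must equal f(x, y) identically; expanded, f = 81 y^{7} + 108 y^{4} \sin{\left(x \right)} + 216 y^{4} - 4 y^{3} \sin{\left(x \right)} + 3 y^{3} \cos{\left(x \right)} + 36 y \sin^{2}{\left(x \right)} + 144 y \sin{\left(x \right)} - \frac{8 \sin^{2}{\left(x \right)}}{3} + 2 \sin{\left(x \right)} \cos{\left(x \right)}.
Matching coefficients of the independent functions:
  [y^{4}]:  24 A^{2} = 216
  [y^{7}]:  3 A^{3} = 81
  [y \sin{\left(x \right)}]:  24 A B = 144
  [y \sin^{2}{\left(x \right)}]:  3 A B^{2} = 36
  [y^{3} \sin{\left(x \right)}]:  - \frac{2 A B}{3} = -4
  [y^{3} \cos{\left(x \right)}]:  \frac{A B}{2} = 3
  [y^{4} \sin{\left(x \right)}]:  6 A^{2} B = 108
  [\sin{\left(x \right)} \cos{\left(x \right)}]:  \frac{B^{2}}{2} = 2
  [\sin^{2}{\left(x \right)}]:  - \frac{2 B^{2}}{3} = - \frac{8}{3}
Solving: A = 3, B = 2.
Check against the point condition:
  u(1, 0) = 2 \sin{\left(1 \right)}  ⟹  B \sin{\left(1 \right)} = 2 \sin{\left(1 \right)}  ✓
Hence u(x, y) = 3 y^{3} + 2 \sin{\left(x \right)}.

Answer: u(x, y) = 3 y^{3} + 2 \sin{\left(x \right)}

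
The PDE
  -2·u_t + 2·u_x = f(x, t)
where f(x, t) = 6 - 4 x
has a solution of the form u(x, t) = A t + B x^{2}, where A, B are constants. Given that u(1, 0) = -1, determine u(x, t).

Substitute the ansatz u = A t + B x^{2} into the left-hand side.
Derivatives of the ansatz:
  u_t = A
  u_x = 2 B x
Term by term:
  -2·u_t = - 2 A
  2·u_x = 4 B x
So the left-hand side equals
  - 2 A + 4 B x
This must equal f(x, t) = 6 - 4 x identically.
Matching coefficients of the independent functions:
  [constant term]:  - 2 A = 6
  [x]:  4 B = -4
Solving: A = -3, B = -1.
Check against the point condition:
  u(1, 0) = -1  ⟹  B = -1  ✓
Hence u(x, t) = - 3 t - x^{2}.

Answer: u(x, t) = - 3 t - x^{2}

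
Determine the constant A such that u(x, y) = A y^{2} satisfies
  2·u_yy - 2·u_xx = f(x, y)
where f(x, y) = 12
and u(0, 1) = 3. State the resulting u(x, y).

Substitute the ansatz u = A y^{2} into the left-hand side.
Derivatives of the ansatz:
  u_yy = 2 A
  u_xx = 0
Term by term:
  2·u_yy = 4 A
  -2·u_xx = 0
So the left-hand side equals
  4 A
This must equal f(x, y) = 12 identically.
Matching coefficients of the independent functions:
  [constant term]:  4 A = 12
Solving: A = 3.
Check against the point condition:
  u(0, 1) = 3  ⟹  A = 3  ✓
Hence u(x, y) = 3 y^{2}.

Answer: u(x, y) = 3 y^{2}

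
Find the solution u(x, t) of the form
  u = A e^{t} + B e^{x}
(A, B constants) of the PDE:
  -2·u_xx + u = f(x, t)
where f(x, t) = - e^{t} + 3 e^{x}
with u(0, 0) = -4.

Substitute the ansatz u = A e^{t} + B e^{x} into the left-hand side.
Derivatives of the ansatz:
  u_xx = B e^{x}
Term by term:
  -2·u_xx = - 2 B e^{x}
  u = A e^{t} + B e^{x}
So the left-hand side equals
  A e^{t} - B e^{x}
This must equal f(x, t) = - e^{t} + 3 e^{x} identically.
Matching coefficients of the independent functions:
  [e^{t}]:  A = -1
  [e^{x}]:  - B = 3
Solving: A = -1, B = -3.
Check against the point condition:
  u(0, 0) = -4  ⟹  A + B = -4  ✓
Hence u(x, t) = - e^{t} - 3 e^{x}.

Answer: u(x, t) = - e^{t} - 3 e^{x}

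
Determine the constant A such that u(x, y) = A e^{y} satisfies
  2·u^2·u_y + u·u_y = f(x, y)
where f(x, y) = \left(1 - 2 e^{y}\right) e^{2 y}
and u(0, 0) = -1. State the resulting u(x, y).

Substitute the ansatz u = A e^{y} into the left-hand side.
Derivatives of the ansatz:
  u_y = A e^{y}
Term by term:
  2·u^2·u_y = 2 A^{3} e^{3 y}
  u·u_y = A^{2} e^{2 y}
So the left-hand side equals
  2 A^{3} e^{3 y} + A^{2} e^{2 y}
This must equal f(x, y) identically; expanded, f = - 2 e^{3 y} + e^{2 y}.
Matching coefficients of the independent functions:
  [e^{2 y}]:  A^{2} = 1
  [e^{3 y}]:  2 A^{3} = -2
Solving: A = -1.
Check against the point condition:
  u(0, 0) = -1  ⟹  A = -1  ✓
Hence u(x, y) = - e^{y}.

Answer: u(x, y) = - e^{y}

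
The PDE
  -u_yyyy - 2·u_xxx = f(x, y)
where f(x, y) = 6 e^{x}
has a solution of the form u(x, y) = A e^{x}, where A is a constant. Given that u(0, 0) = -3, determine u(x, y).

Answer: u(x, y) = - 3 e^{x}

Derivation:
Substitute the ansatz u = A e^{x} into the left-hand side.
Derivatives of the ansatz:
  u_yyyy = 0
  u_xxx = A e^{x}
Term by term:
  -u_yyyy = 0
  -2·u_xxx = - 2 A e^{x}
So the left-hand side equals
  - 2 A e^{x}
This must equal f(x, y) = 6 e^{x} identically.
Matching coefficients of the independent functions:
  [e^{x}]:  - 2 A = 6
Solving: A = -3.
Check against the point condition:
  u(0, 0) = -3  ⟹  A = -3  ✓
Hence u(x, y) = - 3 e^{x}.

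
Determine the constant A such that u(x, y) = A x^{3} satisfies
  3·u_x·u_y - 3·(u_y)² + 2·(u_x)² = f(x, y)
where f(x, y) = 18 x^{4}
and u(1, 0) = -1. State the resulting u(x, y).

Substitute the ansatz u = A x^{3} into the left-hand side.
Derivatives of the ansatz:
  u_x = 3 A x^{2}
  u_y = 0
Term by term:
  3·u_x·u_y = 0
  -3·(u_y)² = 0
  2·(u_x)² = 18 A^{2} x^{4}
So the left-hand side equals
  18 A^{2} x^{4}
This must equal f(x, y) = 18 x^{4} identically.
Matching coefficients of the independent functions:
  [x^{4}]:  18 A^{2} = 18
These equations allow (A) = (-1) or (1).
Impose the point condition(s):
  u(1, 0) = -1  ⟹  A = -1
Only A = -1 satisfies everything.
Hence u(x, y) = - x^{3}.

Answer: u(x, y) = - x^{3}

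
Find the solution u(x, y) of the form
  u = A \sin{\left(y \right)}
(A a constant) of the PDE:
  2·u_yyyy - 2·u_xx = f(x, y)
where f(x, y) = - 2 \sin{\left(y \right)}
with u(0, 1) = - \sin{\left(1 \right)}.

Answer: u(x, y) = - \sin{\left(y \right)}

Derivation:
Substitute the ansatz u = A \sin{\left(y \right)} into the left-hand side.
Derivatives of the ansatz:
  u_yyyy = A \sin{\left(y \right)}
  u_xx = 0
Term by term:
  2·u_yyyy = 2 A \sin{\left(y \right)}
  -2·u_xx = 0
So the left-hand side equals
  2 A \sin{\left(y \right)}
This must equal f(x, y) = - 2 \sin{\left(y \right)} identically.
Matching coefficients of the independent functions:
  [\sin{\left(y \right)}]:  2 A = -2
Solving: A = -1.
Check against the point condition:
  u(0, 1) = - \sin{\left(1 \right)}  ⟹  A \sin{\left(1 \right)} = - \sin{\left(1 \right)}  ✓
Hence u(x, y) = - \sin{\left(y \right)}.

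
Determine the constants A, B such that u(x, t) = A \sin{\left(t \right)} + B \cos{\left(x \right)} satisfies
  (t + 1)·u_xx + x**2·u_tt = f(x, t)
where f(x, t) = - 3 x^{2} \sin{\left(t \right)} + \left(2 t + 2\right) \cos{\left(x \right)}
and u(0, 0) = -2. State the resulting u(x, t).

Answer: u(x, t) = 3 \sin{\left(t \right)} - 2 \cos{\left(x \right)}

Derivation:
Substitute the ansatz u = A \sin{\left(t \right)} + B \cos{\left(x \right)} into the left-hand side.
Derivatives of the ansatz:
  u_xx = - B \cos{\left(x \right)}
  u_tt = - A \sin{\left(t \right)}
Term by term:
  (t + 1)·u_xx = - B t \cos{\left(x \right)} - B \cos{\left(x \right)}
  x**2·u_tt = - A x^{2} \sin{\left(t \right)}
So the left-hand side equals
  - A x^{2} \sin{\left(t \right)} - B t \cos{\left(x \right)} - B \cos{\left(x \right)}
This must equal f(x, t) identically; expanded, f = 2 t \cos{\left(x \right)} - 3 x^{2} \sin{\left(t \right)} + 2 \cos{\left(x \right)}.
Matching coefficients of the independent functions:
  [t \cos{\left(x \right)}, \cos{\left(x \right)}]:  - B = 2
  [x^{2} \sin{\left(t \right)}]:  - A = -3
Solving: A = 3, B = -2.
Check against the point condition:
  u(0, 0) = -2  ⟹  B = -2  ✓
Hence u(x, t) = 3 \sin{\left(t \right)} - 2 \cos{\left(x \right)}.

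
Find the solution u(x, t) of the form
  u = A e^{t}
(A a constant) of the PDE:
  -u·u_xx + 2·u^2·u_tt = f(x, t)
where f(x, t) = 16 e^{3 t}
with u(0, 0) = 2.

Answer: u(x, t) = 2 e^{t}

Derivation:
Substitute the ansatz u = A e^{t} into the left-hand side.
Derivatives of the ansatz:
  u_xx = 0
  u_tt = A e^{t}
Term by term:
  -u·u_xx = 0
  2·u^2·u_tt = 2 A^{3} e^{3 t}
So the left-hand side equals
  2 A^{3} e^{3 t}
This must equal f(x, t) = 16 e^{3 t} identically.
Matching coefficients of the independent functions:
  [e^{3 t}]:  2 A^{3} = 16
Solving: A = 2.
Check against the point condition:
  u(0, 0) = 2  ⟹  A = 2  ✓
Hence u(x, t) = 2 e^{t}.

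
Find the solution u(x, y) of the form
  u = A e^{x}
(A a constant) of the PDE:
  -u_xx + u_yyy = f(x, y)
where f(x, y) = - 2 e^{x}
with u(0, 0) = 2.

Answer: u(x, y) = 2 e^{x}

Derivation:
Substitute the ansatz u = A e^{x} into the left-hand side.
Derivatives of the ansatz:
  u_xx = A e^{x}
  u_yyy = 0
Term by term:
  -u_xx = - A e^{x}
  u_yyy = 0
So the left-hand side equals
  - A e^{x}
This must equal f(x, y) = - 2 e^{x} identically.
Matching coefficients of the independent functions:
  [e^{x}]:  - A = -2
Solving: A = 2.
Check against the point condition:
  u(0, 0) = 2  ⟹  A = 2  ✓
Hence u(x, y) = 2 e^{x}.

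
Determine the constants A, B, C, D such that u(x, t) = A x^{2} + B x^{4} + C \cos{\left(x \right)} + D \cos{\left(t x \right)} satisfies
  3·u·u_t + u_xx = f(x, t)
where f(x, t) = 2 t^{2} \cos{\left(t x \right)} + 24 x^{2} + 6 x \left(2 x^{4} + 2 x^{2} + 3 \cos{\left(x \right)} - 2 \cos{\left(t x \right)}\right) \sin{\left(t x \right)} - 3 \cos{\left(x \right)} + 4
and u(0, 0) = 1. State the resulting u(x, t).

Substitute the ansatz u = A x^{2} + B x^{4} + C \cos{\left(x \right)} + D \cos{\left(t x \right)} into the left-hand side.
Derivatives of the ansatz:
  u_t = - D x \sin{\left(t x \right)}
  u_xx = 2 A + 12 B x^{2} - C \cos{\left(x \right)} - D t^{2} \cos{\left(t x \right)}
Term by term:
  3·u·u_t = - 3 A D x^{3} \sin{\left(t x \right)} - 3 B D x^{5} \sin{\left(t x \right)} - 3 C D x \sin{\left(t x \right)} \cos{\left(x \right)} - 3 D^{2} x \sin{\left(t x \right)} \cos{\left(t x \right)}
  u_xx = 2 A + 12 B x^{2} - C \cos{\left(x \right)} - D t^{2} \cos{\left(t x \right)}
So the left-hand side equals
  - 3 A D x^{3} \sin{\left(t x \right)} + 2 A - 3 B D x^{5} \sin{\left(t x \right)} + 12 B x^{2} - 3 C D x \sin{\left(t x \right)} \cos{\left(x \right)} - C \cos{\left(x \right)} - 3 D^{2} x \sin{\left(t x \right)} \cos{\left(t x \right)} - D t^{2} \cos{\left(t x \right)}
This must equal f(x, t) identically; expanded, f = 2 t^{2} \cos{\left(t x \right)} + 12 x^{5} \sin{\left(t x \right)} + 12 x^{3} \sin{\left(t x \right)} + 24 x^{2} + 18 x \sin{\left(t x \right)} \cos{\left(x \right)} - 12 x \sin{\left(t x \right)} \cos{\left(t x \right)} - 3 \cos{\left(x \right)} + 4.
Matching coefficients of the independent functions:
  [constant term]:  2 A = 4
  [x^{2}]:  12 B = 24
  [t^{2} \cos{\left(t x \right)}]:  - D = 2
  [x^{3} \sin{\left(t x \right)}]:  - 3 A D = 12
  [x^{5} \sin{\left(t x \right)}]:  - 3 B D = 12
  [x \sin{\left(t x \right)} \cos{\left(x \right)}]:  - 3 C D = 18
  [x \sin{\left(t x \right)} \cos{\left(t x \right)}]:  - 3 D^{2} = -12
  [\cos{\left(x \right)}]:  - C = -3
Solving: A = 2, B = 2, C = 3, D = -2.
Check against the point condition:
  u(0, 0) = 1  ⟹  C + D = 1  ✓
Hence u(x, t) = 2 x^{4} + 2 x^{2} + 3 \cos{\left(x \right)} - 2 \cos{\left(t x \right)}.

Answer: u(x, t) = 2 x^{4} + 2 x^{2} + 3 \cos{\left(x \right)} - 2 \cos{\left(t x \right)}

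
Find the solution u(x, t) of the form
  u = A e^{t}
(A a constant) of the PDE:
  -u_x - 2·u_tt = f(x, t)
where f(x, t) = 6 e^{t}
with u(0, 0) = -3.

Substitute the ansatz u = A e^{t} into the left-hand side.
Derivatives of the ansatz:
  u_x = 0
  u_tt = A e^{t}
Term by term:
  -u_x = 0
  -2·u_tt = - 2 A e^{t}
So the left-hand side equals
  - 2 A e^{t}
This must equal f(x, t) = 6 e^{t} identically.
Matching coefficients of the independent functions:
  [e^{t}]:  - 2 A = 6
Solving: A = -3.
Check against the point condition:
  u(0, 0) = -3  ⟹  A = -3  ✓
Hence u(x, t) = - 3 e^{t}.

Answer: u(x, t) = - 3 e^{t}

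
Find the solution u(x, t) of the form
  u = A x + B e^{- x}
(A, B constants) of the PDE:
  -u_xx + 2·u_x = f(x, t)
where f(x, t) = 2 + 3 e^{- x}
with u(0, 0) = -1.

Answer: u(x, t) = x - e^{- x}

Derivation:
Substitute the ansatz u = A x + B e^{- x} into the left-hand side.
Derivatives of the ansatz:
  u_xx = B e^{- x}
  u_x = A - B e^{- x}
Term by term:
  -u_xx = - B e^{- x}
  2·u_x = 2 A - 2 B e^{- x}
So the left-hand side equals
  2 A - 3 B e^{- x}
This must equal f(x, t) = 2 + 3 e^{- x} identically.
Matching coefficients of the independent functions:
  [constant term]:  2 A = 2
  [e^{- x}]:  - 3 B = 3
Solving: A = 1, B = -1.
Check against the point condition:
  u(0, 0) = -1  ⟹  B = -1  ✓
Hence u(x, t) = x - e^{- x}.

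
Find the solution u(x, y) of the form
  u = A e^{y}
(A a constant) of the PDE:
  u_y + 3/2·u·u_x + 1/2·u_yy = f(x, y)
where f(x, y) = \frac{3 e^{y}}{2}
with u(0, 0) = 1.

Substitute the ansatz u = A e^{y} into the left-hand side.
Derivatives of the ansatz:
  u_y = A e^{y}
  u_x = 0
  u_yy = A e^{y}
Term by term:
  u_y = A e^{y}
  3/2·u·u_x = 0
  1/2·u_yy = \frac{A e^{y}}{2}
So the left-hand side equals
  \frac{3 A e^{y}}{2}
This must equal f(x, y) = \frac{3 e^{y}}{2} identically.
Matching coefficients of the independent functions:
  [e^{y}]:  \frac{3 A}{2} = \frac{3}{2}
Solving: A = 1.
Check against the point condition:
  u(0, 0) = 1  ⟹  A = 1  ✓
Hence u(x, y) = e^{y}.

Answer: u(x, y) = e^{y}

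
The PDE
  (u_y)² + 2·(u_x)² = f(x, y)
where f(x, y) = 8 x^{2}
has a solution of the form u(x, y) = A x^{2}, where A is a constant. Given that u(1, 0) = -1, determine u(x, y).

Substitute the ansatz u = A x^{2} into the left-hand side.
Derivatives of the ansatz:
  u_y = 0
  u_x = 2 A x
Term by term:
  (u_y)² = 0
  2·(u_x)² = 8 A^{2} x^{2}
So the left-hand side equals
  8 A^{2} x^{2}
This must equal f(x, y) = 8 x^{2} identically.
Matching coefficients of the independent functions:
  [x^{2}]:  8 A^{2} = 8
These equations allow (A) = (-1) or (1).
Impose the point condition(s):
  u(1, 0) = -1  ⟹  A = -1
Only A = -1 satisfies everything.
Hence u(x, y) = - x^{2}.

Answer: u(x, y) = - x^{2}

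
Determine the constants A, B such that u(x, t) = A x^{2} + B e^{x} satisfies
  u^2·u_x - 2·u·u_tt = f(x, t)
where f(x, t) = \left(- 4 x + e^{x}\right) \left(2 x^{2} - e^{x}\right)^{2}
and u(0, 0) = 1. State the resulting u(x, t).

Substitute the ansatz u = A x^{2} + B e^{x} into the left-hand side.
Derivatives of the ansatz:
  u_x = 2 A x + B e^{x}
  u_tt = 0
Term by term:
  u^2·u_x = 2 A^{3} x^{5} + A^{2} B x^{4} e^{x} + 4 A^{2} B x^{3} e^{x} + 2 A B^{2} x^{2} e^{2 x} + 2 A B^{2} x e^{2 x} + B^{3} e^{3 x}
  -2·u·u_tt = 0
So the left-hand side equals
  2 A^{3} x^{5} + A^{2} B x^{4} e^{x} + 4 A^{2} B x^{3} e^{x} + 2 A B^{2} x^{2} e^{2 x} + 2 A B^{2} x e^{2 x} + B^{3} e^{3 x}
This must equal f(x, t) identically; expanded, f = - 16 x^{5} + 4 x^{4} e^{x} + 16 x^{3} e^{x} - 4 x^{2} e^{2 x} - 4 x e^{2 x} + e^{3 x}.
Matching coefficients of the independent functions:
  [x^{5}]:  2 A^{3} = -16
  [x e^{2 x}, x^{2} e^{2 x}]:  2 A B^{2} = -4
  [x^{3} e^{x}]:  4 A^{2} B = 16
  [x^{4} e^{x}]:  A^{2} B = 4
  [e^{3 x}]:  B^{3} = 1
Solving: A = -2, B = 1.
Check against the point condition:
  u(0, 0) = 1  ⟹  B = 1  ✓
Hence u(x, t) = - 2 x^{2} + e^{x}.

Answer: u(x, t) = - 2 x^{2} + e^{x}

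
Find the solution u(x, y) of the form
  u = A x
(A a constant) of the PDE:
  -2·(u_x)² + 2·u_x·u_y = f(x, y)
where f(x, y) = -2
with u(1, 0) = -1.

Substitute the ansatz u = A x into the left-hand side.
Derivatives of the ansatz:
  u_x = A
  u_y = 0
Term by term:
  -2·(u_x)² = - 2 A^{2}
  2·u_x·u_y = 0
So the left-hand side equals
  - 2 A^{2}
This must equal f(x, y) = -2 identically.
Matching coefficients of the independent functions:
  [constant term]:  - 2 A^{2} = -2
These equations allow (A) = (-1) or (1).
Impose the point condition(s):
  u(1, 0) = -1  ⟹  A = -1
Only A = -1 satisfies everything.
Hence u(x, y) = - x.

Answer: u(x, y) = - x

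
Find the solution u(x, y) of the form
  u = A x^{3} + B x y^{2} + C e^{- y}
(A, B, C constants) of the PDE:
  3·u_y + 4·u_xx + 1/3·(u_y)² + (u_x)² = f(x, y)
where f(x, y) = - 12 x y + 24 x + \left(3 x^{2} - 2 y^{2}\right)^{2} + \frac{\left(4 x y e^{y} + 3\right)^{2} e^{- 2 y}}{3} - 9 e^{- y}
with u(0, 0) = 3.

Answer: u(x, y) = x^{3} - 2 x y^{2} + 3 e^{- y}

Derivation:
Substitute the ansatz u = A x^{3} + B x y^{2} + C e^{- y} into the left-hand side.
Derivatives of the ansatz:
  u_y = 2 B x y - C e^{- y}
  u_xx = 6 A x
  u_x = 3 A x^{2} + B y^{2}
Term by term:
  3·u_y = 6 B x y - 3 C e^{- y}
  4·u_xx = 24 A x
  1/3·(u_y)² = \frac{4 B^{2} x^{2} y^{2}}{3} - \frac{4 B C x y e^{- y}}{3} + \frac{C^{2} e^{- 2 y}}{3}
  (u_x)² = 9 A^{2} x^{4} + 6 A B x^{2} y^{2} + B^{2} y^{4}
So the left-hand side equals
  9 A^{2} x^{4} + 6 A B x^{2} y^{2} + 24 A x + \frac{4 B^{2} x^{2} y^{2}}{3} + B^{2} y^{4} - \frac{4 B C x y e^{- y}}{3} + 6 B x y + \frac{C^{2} e^{- 2 y}}{3} - 3 C e^{- y}
This must equal f(x, y) identically; expanded, f = 9 x^{4} - \frac{20 x^{2} y^{2}}{3} - 12 x y + 8 x y e^{- y} + 24 x + 4 y^{4} - 9 e^{- y} + 3 e^{- 2 y}.
Matching coefficients of the independent functions:
  [x]:  24 A = 24
  [x^{4}]:  9 A^{2} = 9
  [y^{4}]:  B^{2} = 4
  [x y]:  6 B = -12
  [x^{2} y^{2}]:  6 A B + \frac{4 B^{2}}{3} = - \frac{20}{3}
  [x y e^{- y}]:  - \frac{4 B C}{3} = 8
  [e^{- 2 y}]:  \frac{C^{2}}{3} = 3
  [e^{- y}]:  - 3 C = -9
Solving: A = 1, B = -2, C = 3.
Check against the point condition:
  u(0, 0) = 3  ⟹  C = 3  ✓
Hence u(x, y) = x^{3} - 2 x y^{2} + 3 e^{- y}.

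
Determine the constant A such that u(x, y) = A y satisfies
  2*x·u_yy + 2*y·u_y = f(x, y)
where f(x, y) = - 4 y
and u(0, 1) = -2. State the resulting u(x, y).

Substitute the ansatz u = A y into the left-hand side.
Derivatives of the ansatz:
  u_yy = 0
  u_y = A
Term by term:
  2*x·u_yy = 0
  2*y·u_y = 2 A y
So the left-hand side equals
  2 A y
This must equal f(x, y) = - 4 y identically.
Matching coefficients of the independent functions:
  [y]:  2 A = -4
Solving: A = -2.
Check against the point condition:
  u(0, 1) = -2  ⟹  A = -2  ✓
Hence u(x, y) = - 2 y.

Answer: u(x, y) = - 2 y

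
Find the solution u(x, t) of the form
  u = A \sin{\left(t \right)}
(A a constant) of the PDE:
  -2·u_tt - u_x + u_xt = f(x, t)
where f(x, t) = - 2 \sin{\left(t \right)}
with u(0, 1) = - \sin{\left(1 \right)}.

Answer: u(x, t) = - \sin{\left(t \right)}

Derivation:
Substitute the ansatz u = A \sin{\left(t \right)} into the left-hand side.
Derivatives of the ansatz:
  u_tt = - A \sin{\left(t \right)}
  u_x = 0
  u_xt = 0
Term by term:
  -2·u_tt = 2 A \sin{\left(t \right)}
  -u_x = 0
  u_xt = 0
So the left-hand side equals
  2 A \sin{\left(t \right)}
This must equal f(x, t) = - 2 \sin{\left(t \right)} identically.
Matching coefficients of the independent functions:
  [\sin{\left(t \right)}]:  2 A = -2
Solving: A = -1.
Check against the point condition:
  u(0, 1) = - \sin{\left(1 \right)}  ⟹  A \sin{\left(1 \right)} = - \sin{\left(1 \right)}  ✓
Hence u(x, t) = - \sin{\left(t \right)}.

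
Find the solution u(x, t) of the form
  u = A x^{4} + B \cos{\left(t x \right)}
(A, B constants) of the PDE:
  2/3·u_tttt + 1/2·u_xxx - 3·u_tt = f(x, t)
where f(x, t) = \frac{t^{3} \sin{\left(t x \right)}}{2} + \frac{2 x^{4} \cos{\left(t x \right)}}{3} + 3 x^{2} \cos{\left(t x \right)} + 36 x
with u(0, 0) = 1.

Answer: u(x, t) = 3 x^{4} + \cos{\left(t x \right)}

Derivation:
Substitute the ansatz u = A x^{4} + B \cos{\left(t x \right)} into the left-hand side.
Derivatives of the ansatz:
  u_tttt = B x^{4} \cos{\left(t x \right)}
  u_xxx = 24 A x + B t^{3} \sin{\left(t x \right)}
  u_tt = - B x^{2} \cos{\left(t x \right)}
Term by term:
  2/3·u_tttt = \frac{2 B x^{4} \cos{\left(t x \right)}}{3}
  1/2·u_xxx = 12 A x + \frac{B t^{3} \sin{\left(t x \right)}}{2}
  -3·u_tt = 3 B x^{2} \cos{\left(t x \right)}
So the left-hand side equals
  12 A x + \frac{B t^{3} \sin{\left(t x \right)}}{2} + \frac{2 B x^{4} \cos{\left(t x \right)}}{3} + 3 B x^{2} \cos{\left(t x \right)}
This must equal f(x, t) = \frac{t^{3} \sin{\left(t x \right)}}{2} + \frac{2 x^{4} \cos{\left(t x \right)}}{3} + 3 x^{2} \cos{\left(t x \right)} + 36 x identically.
Matching coefficients of the independent functions:
  [x]:  12 A = 36
  [t^{3} \sin{\left(t x \right)}]:  \frac{B}{2} = \frac{1}{2}
  [x^{2} \cos{\left(t x \right)}]:  3 B = 3
  [x^{4} \cos{\left(t x \right)}]:  \frac{2 B}{3} = \frac{2}{3}
Solving: A = 3, B = 1.
Check against the point condition:
  u(0, 0) = 1  ⟹  B = 1  ✓
Hence u(x, t) = 3 x^{4} + \cos{\left(t x \right)}.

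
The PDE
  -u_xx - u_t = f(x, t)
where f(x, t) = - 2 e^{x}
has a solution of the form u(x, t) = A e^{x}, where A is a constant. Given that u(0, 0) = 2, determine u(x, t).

Substitute the ansatz u = A e^{x} into the left-hand side.
Derivatives of the ansatz:
  u_xx = A e^{x}
  u_t = 0
Term by term:
  -u_xx = - A e^{x}
  -u_t = 0
So the left-hand side equals
  - A e^{x}
This must equal f(x, t) = - 2 e^{x} identically.
Matching coefficients of the independent functions:
  [e^{x}]:  - A = -2
Solving: A = 2.
Check against the point condition:
  u(0, 0) = 2  ⟹  A = 2  ✓
Hence u(x, t) = 2 e^{x}.

Answer: u(x, t) = 2 e^{x}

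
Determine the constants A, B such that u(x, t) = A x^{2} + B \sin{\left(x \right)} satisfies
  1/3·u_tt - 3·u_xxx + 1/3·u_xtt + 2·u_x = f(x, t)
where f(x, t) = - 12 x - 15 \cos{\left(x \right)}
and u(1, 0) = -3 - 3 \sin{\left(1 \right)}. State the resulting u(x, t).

Substitute the ansatz u = A x^{2} + B \sin{\left(x \right)} into the left-hand side.
Derivatives of the ansatz:
  u_tt = 0
  u_xxx = - B \cos{\left(x \right)}
  u_xtt = 0
  u_x = 2 A x + B \cos{\left(x \right)}
Term by term:
  1/3·u_tt = 0
  -3·u_xxx = 3 B \cos{\left(x \right)}
  1/3·u_xtt = 0
  2·u_x = 4 A x + 2 B \cos{\left(x \right)}
So the left-hand side equals
  4 A x + 5 B \cos{\left(x \right)}
This must equal f(x, t) = - 12 x - 15 \cos{\left(x \right)} identically.
Matching coefficients of the independent functions:
  [x]:  4 A = -12
  [\cos{\left(x \right)}]:  5 B = -15
Solving: A = -3, B = -3.
Check against the point condition:
  u(1, 0) = -3 - 3 \sin{\left(1 \right)}  ⟹  A + B \sin{\left(1 \right)} = -3 - 3 \sin{\left(1 \right)}  ✓
Hence u(x, t) = - 3 x^{2} - 3 \sin{\left(x \right)}.

Answer: u(x, t) = - 3 x^{2} - 3 \sin{\left(x \right)}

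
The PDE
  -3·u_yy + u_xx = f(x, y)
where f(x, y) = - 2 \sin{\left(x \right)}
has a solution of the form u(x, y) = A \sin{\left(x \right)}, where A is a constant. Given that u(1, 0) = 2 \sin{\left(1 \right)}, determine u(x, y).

Answer: u(x, y) = 2 \sin{\left(x \right)}

Derivation:
Substitute the ansatz u = A \sin{\left(x \right)} into the left-hand side.
Derivatives of the ansatz:
  u_yy = 0
  u_xx = - A \sin{\left(x \right)}
Term by term:
  -3·u_yy = 0
  u_xx = - A \sin{\left(x \right)}
So the left-hand side equals
  - A \sin{\left(x \right)}
This must equal f(x, y) = - 2 \sin{\left(x \right)} identically.
Matching coefficients of the independent functions:
  [\sin{\left(x \right)}]:  - A = -2
Solving: A = 2.
Check against the point condition:
  u(1, 0) = 2 \sin{\left(1 \right)}  ⟹  A \sin{\left(1 \right)} = 2 \sin{\left(1 \right)}  ✓
Hence u(x, y) = 2 \sin{\left(x \right)}.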